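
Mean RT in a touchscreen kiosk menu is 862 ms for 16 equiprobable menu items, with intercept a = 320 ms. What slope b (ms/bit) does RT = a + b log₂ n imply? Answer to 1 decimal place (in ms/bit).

135.5 ms/bit

b = (862 − 320) / log₂(16) = 542 / 4 = 135.500 ms/bit.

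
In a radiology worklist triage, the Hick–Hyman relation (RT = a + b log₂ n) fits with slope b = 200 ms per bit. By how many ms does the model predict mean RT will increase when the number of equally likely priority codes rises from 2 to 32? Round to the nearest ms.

800 ms

The intercept a cancels: ΔRT = b·(log₂ n₂ − log₂ n₁) = b·log₂(n₂/n₁).
log₂(32) − log₂(2) = log₂(32/2) = log₂(16) = 4.
ΔRT = 200 × 4.0000 = 800.000 ms.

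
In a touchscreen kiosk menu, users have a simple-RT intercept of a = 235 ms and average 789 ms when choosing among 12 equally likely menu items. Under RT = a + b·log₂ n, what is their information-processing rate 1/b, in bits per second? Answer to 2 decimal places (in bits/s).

6.47 bits/s

b = (789 − 235)/log₂ 12 = 554/3.5850 = 154.534 ms per bit = 0.15453 s/bit; the reciprocal is 6.471 bits/s.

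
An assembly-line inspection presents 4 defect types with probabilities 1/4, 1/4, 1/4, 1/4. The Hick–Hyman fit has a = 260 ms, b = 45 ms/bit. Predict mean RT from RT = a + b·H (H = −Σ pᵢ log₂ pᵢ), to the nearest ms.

350 ms

H = −Σ pᵢ log₂ pᵢ = 0.25·2 + 0.25·2 + 0.25·2 + 0.25·2 = 2.000 bits.
RT = 260 + 45 × 2.000 = 350.00 ms.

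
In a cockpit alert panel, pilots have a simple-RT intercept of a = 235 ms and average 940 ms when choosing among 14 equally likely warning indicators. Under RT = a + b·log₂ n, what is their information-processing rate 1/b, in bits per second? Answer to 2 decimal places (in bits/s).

Choice component = 940 − 235 = 705 ms over log₂(14) = 3.8074 bits.
b = 705 / 3.8074 = 185.168 ms/bit, so 1/b = 5.401 bits/s.

5.40 bits/s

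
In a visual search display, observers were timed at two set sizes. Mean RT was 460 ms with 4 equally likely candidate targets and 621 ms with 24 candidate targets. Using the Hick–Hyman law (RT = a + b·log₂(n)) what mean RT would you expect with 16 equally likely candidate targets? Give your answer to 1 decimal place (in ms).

With log₂ n on the abscissa the relation is linear; from the two conditions:
  b = (621 − 460) / (log₂ 24 − log₂ 4) = 161 / (4.5850 − 2) = 62.283 ms/bit
  a = 460 − 62.283 × 2 = 335.433 ms
Then RT(16) = 335.433 + 62.283 × log₂ 16 = 335.433 + 62.283 × 4 ≈ 584.567 ms.

584.6 ms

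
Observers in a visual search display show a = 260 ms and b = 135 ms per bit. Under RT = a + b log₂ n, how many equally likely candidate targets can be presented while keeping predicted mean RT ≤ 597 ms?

5

Information budget: (597 − 260)/135 = 2.4963 bits, so n ≤ 2^2.4963 = 5.642 → at most 5.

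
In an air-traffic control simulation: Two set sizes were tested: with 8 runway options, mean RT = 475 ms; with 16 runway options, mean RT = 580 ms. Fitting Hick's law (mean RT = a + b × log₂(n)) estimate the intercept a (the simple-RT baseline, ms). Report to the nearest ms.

160 ms

The slope on a log₂ axis is (580 − 475) / (4 − 3) = 105 ms/bit.
a = RT₁ − b·log₂ n₁ = 475 − 105 × 3 = 160.000 ms.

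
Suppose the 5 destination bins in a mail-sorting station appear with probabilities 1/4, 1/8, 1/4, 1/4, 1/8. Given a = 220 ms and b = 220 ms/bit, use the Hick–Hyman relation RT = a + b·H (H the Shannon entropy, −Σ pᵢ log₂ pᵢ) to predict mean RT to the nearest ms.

715 ms

H = −Σ pᵢ log₂ pᵢ = 0.25·2 + 0.125·3 + 0.25·2 + 0.25·2 + 0.125·3 = 2.250 bits.
RT = 220 + 220 × 2.250 = 715.00 ms.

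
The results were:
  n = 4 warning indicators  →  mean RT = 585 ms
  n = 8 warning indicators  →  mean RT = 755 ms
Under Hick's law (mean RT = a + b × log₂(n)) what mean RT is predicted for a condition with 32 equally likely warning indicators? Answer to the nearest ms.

1095 ms

Fit slope and intercept:
  b = (755 − 585) / (log₂ 8 − log₂ 4) = 170 / (3 − 2) = 170 ms/bit
  a = 585 − 170 × 2 = 245 ms
Then RT(32) = 245 + 170 × log₂ 32 = 245 + 170 × 5 ≈ 1095.000 ms.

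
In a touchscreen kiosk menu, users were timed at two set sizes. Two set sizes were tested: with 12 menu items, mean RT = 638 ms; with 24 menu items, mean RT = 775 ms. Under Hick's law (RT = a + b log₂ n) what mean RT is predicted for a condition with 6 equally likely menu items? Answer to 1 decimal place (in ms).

Solve the two-equation system in a and b:
  b = (775 − 638) / (log₂ 24 − log₂ 12) = 137 / (4.5850 − 3.5850) = 137.000 ms/bit
  a = 638 − 137.000 × 3.5850 = 146.860 ms
Then RT(6) = 146.860 + 137.000 × log₂ 6 = 146.860 + 137.000 × 2.5850 ≈ 501.000 ms.

501.0 ms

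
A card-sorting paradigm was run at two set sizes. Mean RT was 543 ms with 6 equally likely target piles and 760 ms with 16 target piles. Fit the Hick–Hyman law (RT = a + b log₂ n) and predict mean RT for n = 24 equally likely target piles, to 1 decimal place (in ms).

849.7 ms

With log₂ n on the abscissa the relation is linear; from the two conditions:
  b = (760 − 543) / (log₂ 16 − log₂ 6) = 217 / (4 − 2.5850) = 153.353 ms/bit
  a = 543 − 153.353 × 2.5850 = 146.589 ms
Then RT(24) = 146.589 + 153.353 × log₂ 24 = 146.589 + 153.353 × 4.5850 ≈ 849.706 ms.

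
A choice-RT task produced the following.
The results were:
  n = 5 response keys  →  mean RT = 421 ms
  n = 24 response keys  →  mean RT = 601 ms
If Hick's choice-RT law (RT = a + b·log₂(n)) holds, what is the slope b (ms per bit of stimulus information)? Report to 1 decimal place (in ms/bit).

b = (RT₂ − RT₁)/(log₂ n₂ − log₂ n₁) = (601 − 421)/(4.5850 − 2.3219) = 79.539 ms/bit.

79.5 ms/bit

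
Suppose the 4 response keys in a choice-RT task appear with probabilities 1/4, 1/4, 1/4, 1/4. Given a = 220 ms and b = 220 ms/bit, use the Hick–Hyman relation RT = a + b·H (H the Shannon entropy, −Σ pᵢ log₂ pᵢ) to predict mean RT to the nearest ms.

Each term −pᵢ log₂ pᵢ: 0.25·2 + 0.25·2 + 0.25·2 + 0.25·2; summed, H = 2.000 bits.
Mean RT = a + bH = 220 + 220·2.000 = 660.00 ms.

660 ms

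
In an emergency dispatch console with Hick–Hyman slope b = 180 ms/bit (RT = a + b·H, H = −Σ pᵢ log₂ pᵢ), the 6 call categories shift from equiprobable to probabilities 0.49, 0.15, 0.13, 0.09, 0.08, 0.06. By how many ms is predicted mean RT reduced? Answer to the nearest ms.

Equiprobable entropy H₀ = log₂ 6 = 2.5850 bits.
Skewed entropy H = −Σ pᵢ log₂ pᵢ = 2.1452 bits.
ΔRT = b·(H₀ − H) = 180 × 0.4398 = 79.16 ms.

79 ms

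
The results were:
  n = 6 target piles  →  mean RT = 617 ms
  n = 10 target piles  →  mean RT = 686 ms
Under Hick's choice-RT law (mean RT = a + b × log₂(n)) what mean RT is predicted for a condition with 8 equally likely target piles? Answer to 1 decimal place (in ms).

Solve the two-equation system in a and b:
  b = (686 − 617) / (log₂ 10 − log₂ 6) = 69 / (3.3219 − 2.5850) = 93.627 ms/bit
  a = 617 − 93.627 × 2.5850 = 374.977 ms
Then RT(8) = 374.977 + 93.627 × log₂ 8 = 374.977 + 93.627 × 3 ≈ 655.859 ms.

655.9 ms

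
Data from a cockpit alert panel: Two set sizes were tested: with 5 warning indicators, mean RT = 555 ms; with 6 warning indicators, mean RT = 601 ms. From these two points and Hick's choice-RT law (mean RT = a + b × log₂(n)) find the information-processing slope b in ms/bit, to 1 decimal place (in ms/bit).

The slope on a log₂ axis is (601 − 555) / (2.5850 − 2.3219) = 174.882 ms/bit.

174.9 ms/bit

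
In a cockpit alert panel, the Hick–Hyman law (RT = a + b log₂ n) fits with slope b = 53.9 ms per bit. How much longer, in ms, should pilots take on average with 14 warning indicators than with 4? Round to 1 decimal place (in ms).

97.4 ms

Only the slope matters, since a is common to both: ΔRT = b·log₂(n₂/n₁).
log₂(14) − log₂(4) = 3.8074 − 2 = 1.8074.
ΔRT = 53.9 × 1.8074 = 97.416 ms.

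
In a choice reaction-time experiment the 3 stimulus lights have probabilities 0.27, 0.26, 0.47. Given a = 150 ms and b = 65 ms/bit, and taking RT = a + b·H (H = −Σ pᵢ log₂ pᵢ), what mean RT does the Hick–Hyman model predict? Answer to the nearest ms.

249 ms

H = 0.27·log₂(1/0.27) + 0.26·log₂(1/0.26) + 0.47·log₂(1/0.47) = 1.5273 bits.
RT = 150 + 65 × 1.5273 = 249.27 ms.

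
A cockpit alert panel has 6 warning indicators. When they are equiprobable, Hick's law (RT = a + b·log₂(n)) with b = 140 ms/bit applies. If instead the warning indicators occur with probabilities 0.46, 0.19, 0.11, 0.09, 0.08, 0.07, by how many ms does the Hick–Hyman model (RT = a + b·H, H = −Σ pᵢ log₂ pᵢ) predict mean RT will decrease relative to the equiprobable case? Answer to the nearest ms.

55 ms

Equiprobable entropy H₀ = log₂ 6 = 2.5850 bits.
Skewed entropy H = −Σ pᵢ log₂ pᵢ = 2.1936 bits.
ΔRT = b·(H₀ − H) = 140 × 0.3914 = 54.80 ms.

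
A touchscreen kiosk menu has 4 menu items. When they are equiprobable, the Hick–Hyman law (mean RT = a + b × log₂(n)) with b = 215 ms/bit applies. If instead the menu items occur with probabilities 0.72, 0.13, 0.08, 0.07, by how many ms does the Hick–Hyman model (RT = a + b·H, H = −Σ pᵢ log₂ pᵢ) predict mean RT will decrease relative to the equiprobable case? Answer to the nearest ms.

The RT saving is b·ΔH. Equiprobable H₀ = log₂(4) = 2.0000 bits; with the given probabilities H = 1.2839 bits.
b·(H₀ − H) = 215 × (2.0000 − 1.2839) = 153.95 ms.

154 ms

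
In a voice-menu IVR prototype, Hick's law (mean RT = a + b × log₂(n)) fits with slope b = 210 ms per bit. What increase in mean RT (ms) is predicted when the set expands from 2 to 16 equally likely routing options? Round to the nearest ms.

The intercept a cancels: ΔRT = b·(log₂ n₂ − log₂ n₁) = b·log₂(n₂/n₁).
log₂(16) − log₂(2) = log₂(16/2) = log₂(8) = 3.
ΔRT = 210 × 3.0000 = 630.000 ms.

630 ms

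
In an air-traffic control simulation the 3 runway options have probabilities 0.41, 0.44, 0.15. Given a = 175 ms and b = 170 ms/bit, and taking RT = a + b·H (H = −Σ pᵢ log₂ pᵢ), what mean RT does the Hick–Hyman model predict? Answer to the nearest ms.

423 ms

H = 0.41·log₂(1/0.41) + 0.44·log₂(1/0.44) + 0.15·log₂(1/0.15) = 1.4591 bits.
RT = 175 + 170 × 1.4591 = 423.04 ms.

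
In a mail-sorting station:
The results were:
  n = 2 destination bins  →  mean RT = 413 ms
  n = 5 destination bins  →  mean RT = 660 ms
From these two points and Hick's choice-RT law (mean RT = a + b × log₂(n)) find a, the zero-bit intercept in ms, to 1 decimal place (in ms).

226.2 ms

b = (RT₂ − RT₁)/(log₂ n₂ − log₂ n₁) = (660 − 413)/(2.3219 − 1) = 186.848 ms/bit.
a = RT₁ − b·log₂ n₁ = 413 − 186.848 × 1 = 226.152 ms.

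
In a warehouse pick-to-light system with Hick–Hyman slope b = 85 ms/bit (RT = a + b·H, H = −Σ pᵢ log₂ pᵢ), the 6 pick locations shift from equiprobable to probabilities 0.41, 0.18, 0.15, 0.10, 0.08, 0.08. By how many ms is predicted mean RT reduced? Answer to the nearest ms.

24 ms

The RT saving is b·ΔH. Equiprobable H₀ = log₂(6) = 2.5850 bits; with the given probabilities H = 2.2984 bits.
b·(H₀ − H) = 85 × (2.5850 − 2.2984) = 24.35 ms.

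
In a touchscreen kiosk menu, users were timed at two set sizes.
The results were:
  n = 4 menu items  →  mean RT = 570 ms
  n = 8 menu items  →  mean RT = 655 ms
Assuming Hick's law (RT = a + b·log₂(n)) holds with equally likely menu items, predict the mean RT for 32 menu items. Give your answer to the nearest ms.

Solve the two-equation system in a and b:
  b = (655 − 570) / (log₂ 8 − log₂ 4) = 85 / (3 − 2) = 85 ms/bit
  a = 570 − 85 × 2 = 400 ms
Then RT(32) = 400 + 85 × log₂ 32 = 400 + 85 × 5 ≈ 825.000 ms.

825 ms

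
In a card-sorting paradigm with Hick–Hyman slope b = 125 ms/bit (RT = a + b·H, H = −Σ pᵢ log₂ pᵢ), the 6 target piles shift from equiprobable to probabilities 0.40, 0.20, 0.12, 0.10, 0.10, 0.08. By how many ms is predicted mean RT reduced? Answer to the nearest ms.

34 ms

The RT saving is b·ΔH. Equiprobable H₀ = log₂(6) = 2.5850 bits; with the given probabilities H = 2.3161 bits.
b·(H₀ − H) = 125 × (2.5850 − 2.3161) = 33.61 ms.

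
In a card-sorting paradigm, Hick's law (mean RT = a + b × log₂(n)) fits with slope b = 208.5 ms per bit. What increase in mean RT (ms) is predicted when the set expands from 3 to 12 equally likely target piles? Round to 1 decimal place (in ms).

ΔRT = (a + b log₂ n₂) − (a + b log₂ n₁) = b·(log₂ n₂ − log₂ n₁).
log₂(12) − log₂(3) = log₂(12/3) = log₂(4) = 2.
ΔRT = 208.5 × 2.0000 = 417.000 ms.

417.0 ms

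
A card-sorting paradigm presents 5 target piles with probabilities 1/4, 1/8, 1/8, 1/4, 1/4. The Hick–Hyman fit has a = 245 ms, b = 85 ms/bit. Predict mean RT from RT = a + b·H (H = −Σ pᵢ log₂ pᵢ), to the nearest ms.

H = −Σ pᵢ log₂ pᵢ = 0.25·2 + 0.125·3 + 0.125·3 + 0.25·2 + 0.25·2 = 2.250 bits.
RT = 245 + 85 × 2.250 = 436.25 ms.

436 ms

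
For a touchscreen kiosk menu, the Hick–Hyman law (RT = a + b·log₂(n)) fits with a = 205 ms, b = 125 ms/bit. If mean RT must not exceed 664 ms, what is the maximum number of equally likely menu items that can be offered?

12

Information budget: (664 − 205)/125 = 3.6720 bits, so n ≤ 2^3.6720 = 12.746 → at most 12.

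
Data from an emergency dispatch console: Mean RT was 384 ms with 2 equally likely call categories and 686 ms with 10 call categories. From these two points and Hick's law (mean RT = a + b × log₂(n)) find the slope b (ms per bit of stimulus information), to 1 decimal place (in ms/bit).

b = (RT₂ − RT₁)/(log₂ n₂ − log₂ n₁) = (686 − 384)/(3.3219 − 1) = 130.064 ms/bit.

130.1 ms/bit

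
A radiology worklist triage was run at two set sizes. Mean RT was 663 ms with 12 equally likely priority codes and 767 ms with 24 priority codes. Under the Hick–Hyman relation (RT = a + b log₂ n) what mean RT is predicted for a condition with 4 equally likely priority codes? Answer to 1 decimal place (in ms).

RT is linear in log₂ n, so two points fix the line:
  b = (767 − 663) / (log₂ 24 − log₂ 12) = 104 / (4.5850 − 3.5850) = 104.000 ms/bit
  a = 663 − 104.000 × 3.5850 = 290.164 ms
Then RT(4) = 290.164 + 104.000 × log₂ 4 = 290.164 + 104.000 × 2 ≈ 498.164 ms.

498.2 ms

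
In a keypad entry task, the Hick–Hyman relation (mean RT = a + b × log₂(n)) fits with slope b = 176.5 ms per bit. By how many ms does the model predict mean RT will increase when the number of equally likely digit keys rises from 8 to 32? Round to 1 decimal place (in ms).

353.0 ms

The intercept a cancels: ΔRT = b·(log₂ n₂ − log₂ n₁) = b·log₂(n₂/n₁).
log₂(32) − log₂(8) = log₂(32/8) = log₂(4) = 2.
ΔRT = 176.5 × 2.0000 = 353.000 ms.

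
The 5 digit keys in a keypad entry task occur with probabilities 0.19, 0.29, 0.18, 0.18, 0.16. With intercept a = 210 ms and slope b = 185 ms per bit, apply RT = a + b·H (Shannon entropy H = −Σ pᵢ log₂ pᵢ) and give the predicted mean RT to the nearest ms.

633 ms

H = 0.19·log₂(1/0.19) + 0.29·log₂(1/0.29) + 0.18·log₂(1/0.18) + 0.18·log₂(1/0.18) + 0.16·log₂(1/0.16) = 2.2868 bits.
RT = 210 + 185 × 2.2868 = 633.05 ms.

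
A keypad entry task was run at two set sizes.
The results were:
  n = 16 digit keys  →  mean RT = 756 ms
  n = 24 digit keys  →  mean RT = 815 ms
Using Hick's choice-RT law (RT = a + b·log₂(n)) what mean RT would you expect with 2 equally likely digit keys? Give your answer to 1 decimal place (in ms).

With log₂ n on the abscissa the relation is linear; from the two conditions:
  b = (815 − 756) / (log₂ 24 − log₂ 16) = 59 / (4.5850 − 4) = 100.861 ms/bit
  a = 756 − 100.861 × 4 = 352.555 ms
Then RT(2) = 352.555 + 100.861 × log₂ 2 = 352.555 + 100.861 × 1 ≈ 453.417 ms.

453.4 ms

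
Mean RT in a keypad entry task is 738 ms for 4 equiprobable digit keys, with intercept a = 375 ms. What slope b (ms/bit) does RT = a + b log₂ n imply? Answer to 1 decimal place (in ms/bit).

log₂(4) = 2 bits.
b = (RT − a)/log₂ n = (738 − 375) / 2 = 181.500 ms/bit.

181.5 ms/bit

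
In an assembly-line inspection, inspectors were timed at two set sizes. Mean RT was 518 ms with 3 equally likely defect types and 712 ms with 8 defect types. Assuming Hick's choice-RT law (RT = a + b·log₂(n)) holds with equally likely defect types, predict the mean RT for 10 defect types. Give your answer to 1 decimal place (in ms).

RT is linear in log₂ n, so two points fix the line:
  b = (712 − 518) / (log₂ 8 − log₂ 3) = 194 / (3 − 1.5850) = 137.099 ms/bit
  a = 518 − 137.099 × 1.5850 = 300.703 ms
Then RT(10) = 300.703 + 137.099 × log₂ 10 = 300.703 + 137.099 × 3.3219 ≈ 756.136 ms.

756.1 ms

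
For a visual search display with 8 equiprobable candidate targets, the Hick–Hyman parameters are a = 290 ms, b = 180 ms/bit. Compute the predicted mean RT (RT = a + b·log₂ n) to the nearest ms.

830 ms

log₂(8) = 3 bits, so RT = 290 + 180 × 3 ≈ 830.000 ms.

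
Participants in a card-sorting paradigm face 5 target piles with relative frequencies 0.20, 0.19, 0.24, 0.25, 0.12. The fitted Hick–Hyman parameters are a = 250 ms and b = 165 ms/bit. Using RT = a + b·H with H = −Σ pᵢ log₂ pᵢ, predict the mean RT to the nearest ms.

626 ms

Entropy contributions −pᵢ log₂ pᵢ: 0.4644, 0.4552, 0.4941, 0.5000, 0.3671; sum H = 2.2808 bits.
RT = a + bH = 250 + 165·2.2808 = 626.33 ms.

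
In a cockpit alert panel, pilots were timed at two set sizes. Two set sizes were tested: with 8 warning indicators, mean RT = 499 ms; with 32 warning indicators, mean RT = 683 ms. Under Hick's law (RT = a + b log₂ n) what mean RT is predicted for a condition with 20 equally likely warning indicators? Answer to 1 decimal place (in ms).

Fit slope and intercept:
  b = (683 − 499) / (log₂ 32 − log₂ 8) = 184 / (5 − 3) = 92.000 ms/bit
  a = 499 − 92.000 × 3 = 223.000 ms
Then RT(20) = 223.000 + 92.000 × log₂ 20 = 223.000 + 92.000 × 4.3219 ≈ 620.617 ms.

620.6 ms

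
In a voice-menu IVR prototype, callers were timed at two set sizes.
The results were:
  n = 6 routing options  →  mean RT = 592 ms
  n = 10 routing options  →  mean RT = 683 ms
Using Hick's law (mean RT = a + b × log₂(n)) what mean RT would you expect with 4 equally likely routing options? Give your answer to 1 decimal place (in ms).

519.8 ms

Fit slope and intercept:
  b = (683 − 592) / (log₂ 10 − log₂ 6) = 91 / (3.3219 − 2.5850) = 123.479 ms/bit
  a = 592 − 123.479 × 2.5850 = 272.811 ms
Then RT(4) = 272.811 + 123.479 × log₂ 4 = 272.811 + 123.479 × 2 ≈ 519.769 ms.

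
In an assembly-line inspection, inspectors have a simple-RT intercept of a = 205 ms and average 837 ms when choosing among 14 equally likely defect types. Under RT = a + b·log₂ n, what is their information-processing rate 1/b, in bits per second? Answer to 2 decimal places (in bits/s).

Choice component = 837 − 205 = 632 ms over log₂(14) = 3.8074 bits.
b = 632 / 3.8074 = 165.995 ms/bit, so 1/b = 6.024 bits/s.

6.02 bits/s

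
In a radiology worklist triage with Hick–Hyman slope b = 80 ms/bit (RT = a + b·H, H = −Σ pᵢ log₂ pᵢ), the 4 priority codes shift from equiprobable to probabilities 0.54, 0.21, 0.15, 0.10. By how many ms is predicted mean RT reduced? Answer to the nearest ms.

Equiprobable entropy H₀ = log₂ 4 = 2.0000 bits.
Skewed entropy H = −Σ pᵢ log₂ pᵢ = 1.6956 bits.
ΔRT = b·(H₀ − H) = 80 × 0.3044 = 24.35 ms.

24 ms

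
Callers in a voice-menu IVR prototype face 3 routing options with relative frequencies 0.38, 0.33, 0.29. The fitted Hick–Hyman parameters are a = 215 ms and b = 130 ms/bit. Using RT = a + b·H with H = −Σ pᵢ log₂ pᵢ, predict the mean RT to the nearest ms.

Entropy contributions −pᵢ log₂ pᵢ: 0.5305, 0.5278, 0.5179; sum H = 1.5762 bits.
RT = a + bH = 215 + 130·1.5762 = 419.90 ms.

420 ms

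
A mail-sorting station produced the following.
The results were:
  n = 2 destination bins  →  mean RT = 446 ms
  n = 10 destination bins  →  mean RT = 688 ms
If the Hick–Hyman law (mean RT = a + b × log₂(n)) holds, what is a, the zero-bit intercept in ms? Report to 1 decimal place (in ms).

Slope: b = (688 − 446) / (log₂ 10 − log₂ 2) = 242/2.3219 = 104.224 ms/bit.
a = RT₁ − b·log₂ n₁ = 446 − 104.224 × 1 = 341.776 ms.

341.8 ms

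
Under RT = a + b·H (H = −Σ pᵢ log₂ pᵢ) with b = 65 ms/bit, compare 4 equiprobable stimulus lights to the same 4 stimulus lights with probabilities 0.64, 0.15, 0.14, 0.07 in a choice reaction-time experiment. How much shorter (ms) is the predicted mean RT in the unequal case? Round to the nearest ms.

33 ms

Equiprobable entropy H₀ = log₂ 4 = 2.0000 bits.
Skewed entropy H = −Σ pᵢ log₂ pᵢ = 1.4883 bits.
ΔRT = b·(H₀ − H) = 65 × 0.5117 = 33.26 ms.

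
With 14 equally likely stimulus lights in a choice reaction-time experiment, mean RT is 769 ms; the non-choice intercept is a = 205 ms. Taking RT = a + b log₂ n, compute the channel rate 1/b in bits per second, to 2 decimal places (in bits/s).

6.75 bits/s

Choice component = 769 − 205 = 564 ms over log₂(14) = 3.8074 bits.
b = 564 / 3.8074 = 148.134 ms/bit, so 1/b = 6.751 bits/s.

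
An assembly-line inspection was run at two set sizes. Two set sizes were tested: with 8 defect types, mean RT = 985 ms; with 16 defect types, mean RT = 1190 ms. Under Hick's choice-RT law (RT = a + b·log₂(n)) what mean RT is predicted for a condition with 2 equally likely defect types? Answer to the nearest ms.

RT is linear in log₂ n, so two points fix the line:
  b = (1190 − 985) / (log₂ 16 − log₂ 8) = 205 / (4 − 3) = 205 ms/bit
  a = 985 − 205 × 3 = 370 ms
Then RT(2) = 370 + 205 × log₂ 2 = 370 + 205 × 1 ≈ 575.000 ms.

575 ms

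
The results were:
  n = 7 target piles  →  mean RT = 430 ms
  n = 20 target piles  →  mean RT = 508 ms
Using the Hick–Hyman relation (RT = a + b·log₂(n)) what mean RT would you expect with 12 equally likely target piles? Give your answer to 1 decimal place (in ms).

RT is linear in log₂ n, so two points fix the line:
  b = (508 − 430) / (log₂ 20 − log₂ 7) = 78 / (4.3219 − 2.8074) = 51.500 ms/bit
  a = 430 − 51.500 × 2.8074 = 285.422 ms
Then RT(12) = 285.422 + 51.500 × log₂ 12 = 285.422 + 51.500 × 3.5850 ≈ 470.047 ms.

470.0 ms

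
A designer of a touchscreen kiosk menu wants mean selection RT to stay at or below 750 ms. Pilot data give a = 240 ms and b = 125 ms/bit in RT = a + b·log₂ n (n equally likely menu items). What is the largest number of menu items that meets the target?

Information budget: (750 − 240)/125 = 4.0800 bits, so n ≤ 2^4.0800 = 16.912 → at most 16.

16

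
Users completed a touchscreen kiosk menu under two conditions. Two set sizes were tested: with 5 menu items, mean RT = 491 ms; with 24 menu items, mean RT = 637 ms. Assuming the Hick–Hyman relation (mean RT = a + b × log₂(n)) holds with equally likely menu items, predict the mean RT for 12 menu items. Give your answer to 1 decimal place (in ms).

572.5 ms

RT is linear in log₂ n, so two points fix the line:
  b = (637 − 491) / (log₂ 24 − log₂ 5) = 146 / (4.5850 − 2.3219) = 64.515 ms/bit
  a = 491 − 64.515 × 2.3219 = 341.200 ms
Then RT(12) = 341.200 + 64.515 × log₂ 12 = 341.200 + 64.515 × 3.5850 ≈ 572.485 ms.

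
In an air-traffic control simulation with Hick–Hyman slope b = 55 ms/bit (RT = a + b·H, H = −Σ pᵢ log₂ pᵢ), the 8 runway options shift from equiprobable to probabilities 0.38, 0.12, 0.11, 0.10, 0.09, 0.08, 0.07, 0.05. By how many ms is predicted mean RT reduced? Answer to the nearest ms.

18 ms

The RT saving is b·ΔH. Equiprobable H₀ = log₂(8) = 3.0000 bits; with the given probabilities H = 2.6688 bits.
b·(H₀ − H) = 55 × (3.0000 − 2.6688) = 18.22 ms.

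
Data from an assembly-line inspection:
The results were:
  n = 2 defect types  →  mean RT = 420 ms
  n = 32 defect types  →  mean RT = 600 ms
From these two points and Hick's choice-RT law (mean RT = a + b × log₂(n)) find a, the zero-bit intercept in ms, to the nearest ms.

375 ms

b = (RT₂ − RT₁)/(log₂ n₂ − log₂ n₁) = (600 − 420)/(5 − 1) = 45 ms/bit.
Intercept: a = 420 − 45·log₂(2) = 375.000 ms.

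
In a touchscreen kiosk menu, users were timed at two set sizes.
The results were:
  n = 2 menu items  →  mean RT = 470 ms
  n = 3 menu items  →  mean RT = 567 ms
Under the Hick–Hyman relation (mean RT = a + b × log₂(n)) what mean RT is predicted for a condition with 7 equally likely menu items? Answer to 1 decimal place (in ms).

769.7 ms

Fit slope and intercept:
  b = (567 − 470) / (log₂ 3 − log₂ 2) = 97 / (1.5850 − 1) = 165.823 ms/bit
  a = 470 − 165.823 × 1 = 304.177 ms
Then RT(7) = 304.177 + 165.823 × log₂ 7 = 304.177 + 165.823 × 2.8074 ≈ 769.700 ms.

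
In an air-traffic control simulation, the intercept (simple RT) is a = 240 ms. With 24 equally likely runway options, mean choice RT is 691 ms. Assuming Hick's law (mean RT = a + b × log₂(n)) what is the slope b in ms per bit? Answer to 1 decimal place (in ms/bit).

log₂(24) = 4.5850 bits.
b = (RT − a)/log₂ n = (691 − 240) / 4.5850 = 98.365 ms/bit.

98.4 ms/bit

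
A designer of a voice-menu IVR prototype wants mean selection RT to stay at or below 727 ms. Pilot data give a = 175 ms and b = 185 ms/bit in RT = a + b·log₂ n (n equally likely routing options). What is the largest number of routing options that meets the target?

Information budget: (727 − 175)/185 = 2.9838 bits, so n ≤ 2^2.9838 = 7.911 → at most 7.

7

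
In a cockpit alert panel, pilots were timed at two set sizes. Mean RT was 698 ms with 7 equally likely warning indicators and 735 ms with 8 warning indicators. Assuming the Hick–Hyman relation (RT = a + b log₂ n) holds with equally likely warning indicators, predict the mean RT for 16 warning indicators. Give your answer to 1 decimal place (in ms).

With log₂ n on the abscissa the relation is linear; from the two conditions:
  b = (735 − 698) / (log₂ 8 − log₂ 7) = 37 / (3 − 2.8074) = 192.063 ms/bit
  a = 698 − 192.063 × 2.8074 = 158.811 ms
Then RT(16) = 158.811 + 192.063 × log₂ 16 = 158.811 + 192.063 × 4 ≈ 927.063 ms.

927.1 ms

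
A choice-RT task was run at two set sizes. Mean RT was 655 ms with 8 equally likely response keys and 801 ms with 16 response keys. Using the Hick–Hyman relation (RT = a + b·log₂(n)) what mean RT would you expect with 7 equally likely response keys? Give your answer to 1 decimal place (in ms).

626.9 ms

With log₂ n on the abscissa the relation is linear; from the two conditions:
  b = (801 − 655) / (log₂ 16 − log₂ 8) = 146 / (4 − 3) = 146.000 ms/bit
  a = 655 − 146.000 × 3 = 217.000 ms
Then RT(7) = 217.000 + 146.000 × log₂ 7 = 217.000 + 146.000 × 2.8074 ≈ 626.874 ms.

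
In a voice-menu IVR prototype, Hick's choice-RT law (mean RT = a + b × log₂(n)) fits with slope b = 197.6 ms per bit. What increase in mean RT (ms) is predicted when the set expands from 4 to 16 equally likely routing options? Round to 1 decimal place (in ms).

ΔRT = (a + b log₂ n₂) − (a + b log₂ n₁) = b·(log₂ n₂ − log₂ n₁).
log₂(16) − log₂(4) = log₂(16/4) = log₂(4) = 2.
ΔRT = 197.6 × 2.0000 = 395.200 ms.

395.2 ms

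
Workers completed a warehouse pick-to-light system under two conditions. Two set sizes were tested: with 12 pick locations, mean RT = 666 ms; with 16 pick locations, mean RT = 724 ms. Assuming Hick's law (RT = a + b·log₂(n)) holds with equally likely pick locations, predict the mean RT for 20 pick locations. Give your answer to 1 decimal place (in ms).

With log₂ n on the abscissa the relation is linear; from the two conditions:
  b = (724 − 666) / (log₂ 16 − log₂ 12) = 58 / (4 − 3.5850) = 139.746 ms/bit
  a = 666 − 139.746 × 3.5850 = 165.014 ms
Then RT(20) = 165.014 + 139.746 × log₂ 20 = 165.014 + 139.746 × 4.3219 ≈ 768.988 ms.

769.0 ms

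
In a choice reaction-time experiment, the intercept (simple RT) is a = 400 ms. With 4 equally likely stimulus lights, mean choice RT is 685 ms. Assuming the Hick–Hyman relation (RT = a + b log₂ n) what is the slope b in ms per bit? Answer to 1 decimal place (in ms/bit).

142.5 ms/bit

log₂(4) = 2 bits.
b = (RT − a)/log₂ n = (685 − 400) / 2 = 142.500 ms/bit.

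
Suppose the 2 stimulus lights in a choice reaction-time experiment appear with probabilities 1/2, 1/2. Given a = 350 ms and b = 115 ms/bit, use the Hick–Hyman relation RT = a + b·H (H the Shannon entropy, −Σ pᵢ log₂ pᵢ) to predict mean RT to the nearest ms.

465 ms

Each term −pᵢ log₂ pᵢ: 0.5·1 + 0.5·1; summed, H = 1.000 bits.
Mean RT = a + bH = 350 + 115·1.000 = 465.00 ms.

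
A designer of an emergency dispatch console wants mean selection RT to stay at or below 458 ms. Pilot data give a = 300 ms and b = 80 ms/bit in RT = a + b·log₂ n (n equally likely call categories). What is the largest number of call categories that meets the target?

3

80·log₂ n ≤ 458 − 300 = 158, giving log₂ n ≤ 1.9750 and n ≤ 3.931. The largest whole number is 3.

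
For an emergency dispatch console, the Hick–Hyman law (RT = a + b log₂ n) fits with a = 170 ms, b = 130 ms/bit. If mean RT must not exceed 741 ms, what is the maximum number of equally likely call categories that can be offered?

130·log₂ n ≤ 741 − 170 = 571, giving log₂ n ≤ 4.3923 and n ≤ 21.000. The largest whole number is 20.

20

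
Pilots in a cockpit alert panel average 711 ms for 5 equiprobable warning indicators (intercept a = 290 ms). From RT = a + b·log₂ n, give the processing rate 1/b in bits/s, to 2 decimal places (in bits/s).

5.52 bits/s

Choice component = 711 − 290 = 421 ms over log₂(5) = 2.3219 bits.
b = 421 / 2.3219 = 181.315 ms/bit, so 1/b = 5.515 bits/s.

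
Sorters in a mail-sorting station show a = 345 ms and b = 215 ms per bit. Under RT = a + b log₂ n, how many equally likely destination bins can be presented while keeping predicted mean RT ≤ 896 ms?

5

215·log₂ n ≤ 896 − 345 = 551, giving log₂ n ≤ 2.5628 and n ≤ 5.908. The largest whole number is 5.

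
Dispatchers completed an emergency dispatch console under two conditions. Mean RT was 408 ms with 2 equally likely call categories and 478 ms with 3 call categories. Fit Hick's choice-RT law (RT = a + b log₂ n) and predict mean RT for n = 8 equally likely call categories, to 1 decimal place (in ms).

Solve the two-equation system in a and b:
  b = (478 − 408) / (log₂ 3 − log₂ 2) = 70 / (1.5850 − 1) = 119.666 ms/bit
  a = 408 − 119.666 × 1 = 288.334 ms
Then RT(8) = 288.334 + 119.666 × log₂ 8 = 288.334 + 119.666 × 3 ≈ 647.332 ms.

647.3 ms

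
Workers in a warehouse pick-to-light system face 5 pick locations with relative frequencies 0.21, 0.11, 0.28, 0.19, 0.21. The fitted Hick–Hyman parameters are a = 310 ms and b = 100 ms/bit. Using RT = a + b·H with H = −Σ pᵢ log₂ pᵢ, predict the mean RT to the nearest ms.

537 ms

Entropy contributions −pᵢ log₂ pᵢ: 0.4728, 0.3503, 0.5142, 0.4552, 0.4728; sum H = 2.2654 bits.
RT = a + bH = 310 + 100·2.2654 = 536.54 ms.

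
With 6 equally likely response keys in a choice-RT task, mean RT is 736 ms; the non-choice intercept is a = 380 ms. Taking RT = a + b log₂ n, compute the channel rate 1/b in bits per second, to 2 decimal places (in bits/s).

Choice component = 736 − 380 = 356 ms over log₂(6) = 2.5850 bits.
b = 356 / 2.5850 = 137.720 ms/bit, so 1/b = 7.261 bits/s.

7.26 bits/s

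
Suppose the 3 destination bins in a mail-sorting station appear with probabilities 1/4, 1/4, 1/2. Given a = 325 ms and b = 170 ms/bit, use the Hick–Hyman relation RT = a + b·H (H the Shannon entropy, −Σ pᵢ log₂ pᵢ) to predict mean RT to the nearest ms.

Each term −pᵢ log₂ pᵢ: 0.25·2 + 0.25·2 + 0.5·1; summed, H = 1.500 bits.
Mean RT = a + bH = 325 + 170·1.500 = 580.00 ms.

580 ms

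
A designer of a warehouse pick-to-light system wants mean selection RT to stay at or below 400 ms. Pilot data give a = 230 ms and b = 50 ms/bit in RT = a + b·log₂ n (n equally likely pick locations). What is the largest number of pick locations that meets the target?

Information budget: (400 − 230)/50 = 3.4000 bits, so n ≤ 2^3.4000 = 10.556 → at most 10.

10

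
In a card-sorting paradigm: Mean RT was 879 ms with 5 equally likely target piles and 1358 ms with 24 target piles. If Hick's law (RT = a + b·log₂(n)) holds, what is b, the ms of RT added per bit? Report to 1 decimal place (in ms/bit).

The slope on a log₂ axis is (1358 − 879) / (4.5850 − 2.3219) = 211.663 ms/bit.

211.7 ms/bit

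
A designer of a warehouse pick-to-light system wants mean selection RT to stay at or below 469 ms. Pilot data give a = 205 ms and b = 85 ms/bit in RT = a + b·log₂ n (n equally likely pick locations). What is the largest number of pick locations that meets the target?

8

Set 205 + 85·log₂ n ≤ 469 → log₂ n ≤ (469 − 205)/85 = 3.1059.
So n ≤ 2^3.1059 = 8.609; the largest integer n is 8.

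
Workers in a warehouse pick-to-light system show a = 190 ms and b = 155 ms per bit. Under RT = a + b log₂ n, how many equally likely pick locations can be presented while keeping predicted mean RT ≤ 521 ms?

4

Information budget: (521 − 190)/155 = 2.1355 bits, so n ≤ 2^2.1355 = 4.394 → at most 4.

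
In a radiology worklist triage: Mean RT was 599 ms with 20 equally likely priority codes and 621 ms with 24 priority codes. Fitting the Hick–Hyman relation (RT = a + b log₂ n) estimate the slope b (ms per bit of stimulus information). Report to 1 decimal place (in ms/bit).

b = (RT₂ − RT₁)/(log₂ n₂ − log₂ n₁) = (621 − 599)/(4.5850 − 4.3219) = 83.639 ms/bit.

83.6 ms/bit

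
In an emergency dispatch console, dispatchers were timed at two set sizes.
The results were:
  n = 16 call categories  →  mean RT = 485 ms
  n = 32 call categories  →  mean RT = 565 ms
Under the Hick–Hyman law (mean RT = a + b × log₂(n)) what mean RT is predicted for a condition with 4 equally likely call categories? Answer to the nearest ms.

Fit slope and intercept:
  b = (565 − 485) / (log₂ 32 − log₂ 16) = 80 / (5 − 4) = 80 ms/bit
  a = 485 − 80 × 4 = 165 ms
Then RT(4) = 165 + 80 × log₂ 4 = 165 + 80 × 2 ≈ 325.000 ms.

325 ms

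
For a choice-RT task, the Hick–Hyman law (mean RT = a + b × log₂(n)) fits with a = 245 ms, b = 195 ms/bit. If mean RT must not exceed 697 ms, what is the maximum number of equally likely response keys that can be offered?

Information budget: (697 − 245)/195 = 2.3179 bits, so n ≤ 2^2.3179 = 4.986 → at most 4.

4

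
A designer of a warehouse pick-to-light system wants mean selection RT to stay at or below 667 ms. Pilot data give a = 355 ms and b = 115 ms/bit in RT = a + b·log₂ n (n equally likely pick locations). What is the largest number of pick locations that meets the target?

Information budget: (667 − 355)/115 = 2.7130 bits, so n ≤ 2^2.7130 = 6.557 → at most 6.

6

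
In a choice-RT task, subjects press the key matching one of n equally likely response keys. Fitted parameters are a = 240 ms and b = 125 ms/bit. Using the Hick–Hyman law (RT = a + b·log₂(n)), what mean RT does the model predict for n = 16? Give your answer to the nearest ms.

log₂(16) = 4 bits, so RT = 240 + 125 × 4 ≈ 740.000 ms.

740 ms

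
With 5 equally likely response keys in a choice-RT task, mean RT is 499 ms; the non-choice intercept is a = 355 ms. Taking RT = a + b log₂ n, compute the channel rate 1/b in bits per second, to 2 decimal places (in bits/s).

16.12 bits/s

b = (499 − 355)/log₂ 5 = 144/2.3219 = 62.017 ms per bit = 0.06202 s/bit; the reciprocal is 16.125 bits/s.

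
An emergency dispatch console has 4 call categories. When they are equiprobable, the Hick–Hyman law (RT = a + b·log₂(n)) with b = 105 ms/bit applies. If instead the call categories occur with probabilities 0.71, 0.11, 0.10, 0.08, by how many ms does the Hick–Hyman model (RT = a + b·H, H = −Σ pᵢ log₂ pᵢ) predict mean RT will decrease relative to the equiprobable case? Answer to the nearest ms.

Equiprobable entropy H₀ = log₂ 4 = 2.0000 bits.
Skewed entropy H = −Σ pᵢ log₂ pᵢ = 1.3248 bits.
ΔRT = b·(H₀ − H) = 105 × 0.6752 = 70.90 ms.

71 ms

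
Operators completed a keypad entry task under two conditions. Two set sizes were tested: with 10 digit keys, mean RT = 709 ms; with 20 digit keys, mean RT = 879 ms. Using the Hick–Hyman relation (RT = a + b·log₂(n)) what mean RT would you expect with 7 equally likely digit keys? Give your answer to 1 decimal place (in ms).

With log₂ n on the abscissa the relation is linear; from the two conditions:
  b = (879 − 709) / (log₂ 20 − log₂ 10) = 170 / (4.3219 − 3.3219) = 170.000 ms/bit
  a = 709 − 170.000 × 3.3219 = 144.272 ms
Then RT(7) = 144.272 + 170.000 × log₂ 7 = 144.272 + 170.000 × 2.8074 ≈ 621.523 ms.

621.5 ms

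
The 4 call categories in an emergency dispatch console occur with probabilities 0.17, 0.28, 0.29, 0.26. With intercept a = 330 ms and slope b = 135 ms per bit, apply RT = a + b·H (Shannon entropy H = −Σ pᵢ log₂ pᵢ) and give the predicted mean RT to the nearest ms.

596 ms

Entropy contributions −pᵢ log₂ pᵢ: 0.4346, 0.5142, 0.5179, 0.5053; sum H = 1.9720 bits.
RT = a + bH = 330 + 135·1.9720 = 596.22 ms.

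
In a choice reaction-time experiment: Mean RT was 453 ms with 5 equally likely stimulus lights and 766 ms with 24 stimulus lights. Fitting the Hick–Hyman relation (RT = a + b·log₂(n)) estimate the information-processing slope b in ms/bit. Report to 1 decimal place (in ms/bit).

138.3 ms/bit

Slope: b = (766 − 453) / (log₂ 24 − log₂ 5) = 313/2.2630 = 138.310 ms/bit.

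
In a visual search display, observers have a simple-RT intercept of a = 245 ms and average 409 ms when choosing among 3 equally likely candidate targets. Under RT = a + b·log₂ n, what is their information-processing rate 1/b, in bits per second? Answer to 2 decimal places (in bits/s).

Choice component = 409 − 245 = 164 ms over log₂(3) = 1.5850 bits.
b = 164 / 1.5850 = 103.472 ms/bit, so 1/b = 9.664 bits/s.

9.66 bits/s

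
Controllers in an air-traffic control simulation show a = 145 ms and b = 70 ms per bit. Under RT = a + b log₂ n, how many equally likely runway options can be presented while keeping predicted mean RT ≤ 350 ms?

Information budget: (350 − 145)/70 = 2.9286 bits, so n ≤ 2^2.9286 = 7.614 → at most 7.

7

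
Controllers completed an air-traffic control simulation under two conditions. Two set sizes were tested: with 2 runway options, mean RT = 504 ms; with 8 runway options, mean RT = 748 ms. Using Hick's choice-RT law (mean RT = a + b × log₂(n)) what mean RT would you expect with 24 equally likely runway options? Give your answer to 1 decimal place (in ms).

941.4 ms

Solve the two-equation system in a and b:
  b = (748 − 504) / (log₂ 8 − log₂ 2) = 244 / (3 − 1) = 122.000 ms/bit
  a = 504 − 122.000 × 1 = 382.000 ms
Then RT(24) = 382.000 + 122.000 × log₂ 24 = 382.000 + 122.000 × 4.5850 ≈ 941.365 ms.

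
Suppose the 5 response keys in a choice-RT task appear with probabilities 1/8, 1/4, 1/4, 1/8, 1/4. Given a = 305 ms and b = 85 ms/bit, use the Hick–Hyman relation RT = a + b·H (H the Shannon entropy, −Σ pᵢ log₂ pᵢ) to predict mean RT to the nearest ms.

Each term −pᵢ log₂ pᵢ: 0.125·3 + 0.25·2 + 0.25·2 + 0.125·3 + 0.25·2; summed, H = 2.250 bits.
Mean RT = a + bH = 305 + 85·2.250 = 496.25 ms.

496 ms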